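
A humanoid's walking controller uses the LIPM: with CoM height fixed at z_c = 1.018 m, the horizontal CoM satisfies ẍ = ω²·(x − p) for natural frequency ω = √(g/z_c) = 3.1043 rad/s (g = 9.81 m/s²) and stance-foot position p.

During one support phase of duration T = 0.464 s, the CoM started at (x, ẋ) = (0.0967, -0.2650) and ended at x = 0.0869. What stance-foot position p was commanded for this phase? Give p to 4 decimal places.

p = -0.0337

ωT = 3.1043·0.464 = 1.440395; cosh(ωT) = 2.229599, sinh(ωT) = 1.992765
x(T) = p + (x₀−p)·cosh(ωT) + (ẋ₀/ω)·sinh(ωT) ⇒ p·(1 − cosh) = x(T) − x₀·cosh − (ẋ₀/ω)·sinh
numerator   = 0.0869 − (0.0967)·2.229599 − (-0.2650/3.1043)·1.992765 = 0.041411
denominator = 1 − 2.229599 = -1.229599
p = 0.041411 / -1.229599 = -0.0337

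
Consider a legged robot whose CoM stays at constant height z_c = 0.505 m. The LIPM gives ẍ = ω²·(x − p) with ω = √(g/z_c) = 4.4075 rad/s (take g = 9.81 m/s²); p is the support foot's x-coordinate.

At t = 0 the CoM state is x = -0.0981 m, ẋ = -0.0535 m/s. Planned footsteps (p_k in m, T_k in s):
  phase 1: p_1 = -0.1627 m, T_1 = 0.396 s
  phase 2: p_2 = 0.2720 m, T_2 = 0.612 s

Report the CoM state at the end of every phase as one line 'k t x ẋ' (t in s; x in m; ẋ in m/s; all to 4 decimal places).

phase 1: p=-0.1627, T=0.396, ωT=1.745370, cosh=2.951300, sinh=2.776720; start (x,ẋ)=(-0.098100, -0.053500) → end (x,ẋ)=(-0.005751, 0.632706)
phase 2: p=0.2720, T=0.612, ωT=2.697390, cosh=7.454164, sinh=7.386783; start (x,ẋ)=(-0.005751, 0.632706) → end (x,ẋ)=(-0.738013, -4.326513)

1 0.3960 -0.0058 0.6327
2 1.0080 -0.7380 -4.3265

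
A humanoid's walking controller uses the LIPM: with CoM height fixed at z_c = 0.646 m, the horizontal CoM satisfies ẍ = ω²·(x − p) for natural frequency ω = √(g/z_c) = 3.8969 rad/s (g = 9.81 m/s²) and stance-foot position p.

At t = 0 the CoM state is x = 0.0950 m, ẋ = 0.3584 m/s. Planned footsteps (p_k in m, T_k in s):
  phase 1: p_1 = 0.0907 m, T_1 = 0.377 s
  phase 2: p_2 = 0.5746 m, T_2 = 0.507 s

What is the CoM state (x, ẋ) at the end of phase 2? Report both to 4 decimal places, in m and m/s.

phase 1: p=0.0907, T=0.377, ωT=1.469131, cosh=2.287792, sinh=2.057667; start (x,ẋ)=(0.095000, 0.358400) → end (x,ẋ)=(0.289782, 0.854424)
phase 2: p=0.5746, T=0.507, ωT=1.975728, cosh=3.675265, sinh=3.536605; start (x,ẋ)=(0.289782, 0.854424) → end (x,ẋ)=(0.303246, -0.785065)

x = 0.3032, ẋ = -0.7851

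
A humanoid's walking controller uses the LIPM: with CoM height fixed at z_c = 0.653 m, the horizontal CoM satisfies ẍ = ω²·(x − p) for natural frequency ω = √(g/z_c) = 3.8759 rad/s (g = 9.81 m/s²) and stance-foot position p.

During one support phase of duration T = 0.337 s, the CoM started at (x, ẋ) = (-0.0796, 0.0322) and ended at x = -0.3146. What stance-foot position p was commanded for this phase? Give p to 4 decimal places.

ωT = 3.8759·0.337 = 1.306178; cosh(ωT) = 1.981445, sinh(ωT) = 1.710592
x(T) = p + (x₀−p)·cosh(ωT) + (ẋ₀/ω)·sinh(ωT) ⇒ p·(1 − cosh) = x(T) − x₀·cosh − (ẋ₀/ω)·sinh
numerator   = -0.3146 − (-0.0796)·1.981445 − (0.0322/3.8759)·1.710592 = -0.171088
denominator = 1 − 1.981445 = -0.981445
p = -0.171088 / -0.981445 = 0.1743

p = 0.1743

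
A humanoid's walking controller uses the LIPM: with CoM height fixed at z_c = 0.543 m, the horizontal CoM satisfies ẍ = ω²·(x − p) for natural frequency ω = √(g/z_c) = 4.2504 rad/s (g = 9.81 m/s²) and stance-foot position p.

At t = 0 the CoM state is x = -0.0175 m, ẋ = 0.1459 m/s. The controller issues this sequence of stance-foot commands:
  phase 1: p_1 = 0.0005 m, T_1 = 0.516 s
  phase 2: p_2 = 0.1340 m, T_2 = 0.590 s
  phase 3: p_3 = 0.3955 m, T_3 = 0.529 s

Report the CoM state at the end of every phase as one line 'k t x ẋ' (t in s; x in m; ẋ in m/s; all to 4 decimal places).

phase 1: p=0.0005, T=0.516, ωT=2.193206, cosh=4.537734, sinh=4.426175; start (x,ẋ)=(-0.017500, 0.145900) → end (x,ẋ)=(0.070754, 0.323421)
phase 2: p=0.1340, T=0.590, ωT=2.507736, cosh=6.179278, sinh=6.097825; start (x,ẋ)=(0.070754, 0.323421) → end (x,ẋ)=(0.207184, 0.359299)
phase 3: p=0.3955, T=0.529, ωT=2.248462, cosh=4.789356, sinh=4.683795; start (x,ẋ)=(0.207184, 0.359299) → end (x,ẋ)=(-0.110479, -2.028192)

1 0.5160 0.0708 0.3234
2 1.1060 0.2072 0.3593
3 1.6350 -0.1105 -2.0282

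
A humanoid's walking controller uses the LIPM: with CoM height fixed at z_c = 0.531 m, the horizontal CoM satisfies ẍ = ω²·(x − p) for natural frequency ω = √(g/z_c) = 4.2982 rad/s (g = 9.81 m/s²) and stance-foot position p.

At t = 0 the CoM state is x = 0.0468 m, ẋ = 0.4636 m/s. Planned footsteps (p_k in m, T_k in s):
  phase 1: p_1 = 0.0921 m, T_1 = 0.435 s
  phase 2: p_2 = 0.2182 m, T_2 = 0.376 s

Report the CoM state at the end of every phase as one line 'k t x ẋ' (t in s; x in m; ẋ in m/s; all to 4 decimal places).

phase 1: p=0.0921, T=0.435, ωT=1.869717, cosh=3.320314, sinh=3.166147; start (x,ẋ)=(0.046800, 0.463600) → end (x,ẋ)=(0.283188, 0.922822)
phase 2: p=0.2182, T=0.376, ωT=1.616123, cosh=2.616103, sinh=2.417436; start (x,ẋ)=(0.283188, 0.922822) → end (x,ẋ)=(0.907237, 3.089458)

1 0.4350 0.2832 0.9228
2 0.8110 0.9072 3.0895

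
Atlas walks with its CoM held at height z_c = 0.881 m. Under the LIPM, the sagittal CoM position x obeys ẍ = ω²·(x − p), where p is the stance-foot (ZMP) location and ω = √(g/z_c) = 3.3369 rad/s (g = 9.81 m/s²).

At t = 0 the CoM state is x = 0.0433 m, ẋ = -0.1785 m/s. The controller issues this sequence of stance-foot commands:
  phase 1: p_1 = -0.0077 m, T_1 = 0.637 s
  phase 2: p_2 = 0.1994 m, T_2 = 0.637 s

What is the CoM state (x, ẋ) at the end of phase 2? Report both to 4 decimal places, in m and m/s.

x = -0.7672, ẋ = -3.1481

phase 1: p=-0.0077, T=0.637, ωT=2.125605, cosh=4.248664, sinh=4.129303; start (x,ẋ)=(0.043300, -0.178500) → end (x,ẋ)=(-0.011906, -0.055654)
phase 2: p=0.1994, T=0.637, ωT=2.125605, cosh=4.248664, sinh=4.129303; start (x,ẋ)=(-0.011906, -0.055654) → end (x,ẋ)=(-0.767238, -3.148055)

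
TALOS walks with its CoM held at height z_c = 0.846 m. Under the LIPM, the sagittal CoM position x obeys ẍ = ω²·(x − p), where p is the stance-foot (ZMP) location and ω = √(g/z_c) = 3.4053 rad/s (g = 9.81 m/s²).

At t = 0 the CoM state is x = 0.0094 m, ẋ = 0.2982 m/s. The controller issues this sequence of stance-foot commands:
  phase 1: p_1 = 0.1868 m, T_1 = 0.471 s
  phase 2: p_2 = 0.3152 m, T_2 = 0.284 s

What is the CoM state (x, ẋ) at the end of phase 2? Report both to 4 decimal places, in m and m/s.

x = -0.4756, ẋ = -2.4579

phase 1: p=0.1868, T=0.471, ωT=1.603896, cosh=2.586740, sinh=2.385629; start (x,ẋ)=(0.009400, 0.298200) → end (x,ẋ)=(-0.063180, -0.669793)
phase 2: p=0.3152, T=0.284, ωT=0.967105, cosh=1.505251, sinh=1.125069; start (x,ẋ)=(-0.063180, -0.669793) → end (x,ẋ)=(-0.475647, -2.457853)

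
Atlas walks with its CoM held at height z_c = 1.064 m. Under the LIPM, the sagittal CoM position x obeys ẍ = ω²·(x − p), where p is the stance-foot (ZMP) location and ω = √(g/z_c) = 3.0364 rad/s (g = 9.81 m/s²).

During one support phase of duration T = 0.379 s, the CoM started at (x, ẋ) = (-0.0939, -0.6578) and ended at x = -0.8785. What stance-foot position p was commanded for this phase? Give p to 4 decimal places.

p = 0.5513

ωT = 3.0364·0.379 = 1.150796; cosh(ωT) = 1.738546, sinh(ωT) = 1.422161
x(T) = p + (x₀−p)·cosh(ωT) + (ẋ₀/ω)·sinh(ωT) ⇒ p·(1 − cosh) = x(T) − x₀·cosh − (ẋ₀/ω)·sinh
numerator   = -0.8785 − (-0.0939)·1.738546 − (-0.6578/3.0364)·1.422161 = -0.407156
denominator = 1 − 1.738546 = -0.738546
p = -0.407156 / -0.738546 = 0.5513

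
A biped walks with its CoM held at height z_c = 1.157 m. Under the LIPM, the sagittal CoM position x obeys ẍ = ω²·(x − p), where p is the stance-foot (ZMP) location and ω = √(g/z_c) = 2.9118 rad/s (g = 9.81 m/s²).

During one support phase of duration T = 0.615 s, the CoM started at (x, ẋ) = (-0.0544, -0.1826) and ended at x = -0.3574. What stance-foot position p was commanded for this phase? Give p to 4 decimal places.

ωT = 2.9118·0.615 = 1.790757; cosh(ωT) = 3.080411, sinh(ωT) = 2.913577
x(T) = p + (x₀−p)·cosh(ωT) + (ẋ₀/ω)·sinh(ωT) ⇒ p·(1 − cosh) = x(T) − x₀·cosh − (ẋ₀/ω)·sinh
numerator   = -0.3574 − (-0.0544)·3.080411 − (-0.1826/2.9118)·2.913577 = -0.007114
denominator = 1 − 3.080411 = -2.080411
p = -0.007114 / -2.080411 = 0.0034

p = 0.0034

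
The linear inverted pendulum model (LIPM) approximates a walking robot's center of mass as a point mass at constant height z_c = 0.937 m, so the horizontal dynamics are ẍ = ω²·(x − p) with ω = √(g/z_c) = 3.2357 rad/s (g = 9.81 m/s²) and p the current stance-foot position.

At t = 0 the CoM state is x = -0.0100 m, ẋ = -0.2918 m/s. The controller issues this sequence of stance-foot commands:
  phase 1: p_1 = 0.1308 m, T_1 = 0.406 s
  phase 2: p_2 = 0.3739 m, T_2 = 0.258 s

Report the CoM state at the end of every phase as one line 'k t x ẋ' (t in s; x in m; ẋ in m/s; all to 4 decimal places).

1 0.4060 -0.3056 -1.3681
2 0.6640 -0.9519 -3.9294

phase 1: p=0.1308, T=0.406, ωT=1.313694, cosh=1.994358, sinh=1.725533; start (x,ẋ)=(-0.010000, -0.291800) → end (x,ẋ)=(-0.305617, -1.368083)
phase 2: p=0.3739, T=0.258, ωT=0.834811, cosh=1.369167, sinh=0.935210; start (x,ẋ)=(-0.305617, -1.368083) → end (x,ẋ)=(-0.951887, -3.929392)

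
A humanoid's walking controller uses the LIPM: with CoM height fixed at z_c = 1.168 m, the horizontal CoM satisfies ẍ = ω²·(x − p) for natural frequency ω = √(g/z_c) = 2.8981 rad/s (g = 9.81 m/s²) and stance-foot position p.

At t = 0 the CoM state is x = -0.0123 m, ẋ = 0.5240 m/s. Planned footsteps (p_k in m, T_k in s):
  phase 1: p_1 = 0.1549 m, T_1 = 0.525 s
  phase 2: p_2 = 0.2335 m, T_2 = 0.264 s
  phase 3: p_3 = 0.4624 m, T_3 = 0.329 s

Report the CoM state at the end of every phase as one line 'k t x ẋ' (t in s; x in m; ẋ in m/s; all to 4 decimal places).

1 0.5250 0.1481 0.2004
2 0.7890 0.1800 0.0535
3 1.1180 0.0621 -0.8242

phase 1: p=0.1549, T=0.525, ωT=1.521502, cosh=2.398742, sinh=2.180358; start (x,ẋ)=(-0.012300, 0.524000) → end (x,ẋ)=(0.148057, 0.200421)
phase 2: p=0.2335, T=0.264, ωT=0.765098, cosh=1.307247, sinh=0.841959; start (x,ẋ)=(0.148057, 0.200421) → end (x,ẋ)=(0.180031, 0.053512)
phase 3: p=0.4624, T=0.329, ωT=0.953475, cosh=1.490055, sinh=1.104655; start (x,ẋ)=(0.180031, 0.053512) → end (x,ẋ)=(0.062052, -0.824240)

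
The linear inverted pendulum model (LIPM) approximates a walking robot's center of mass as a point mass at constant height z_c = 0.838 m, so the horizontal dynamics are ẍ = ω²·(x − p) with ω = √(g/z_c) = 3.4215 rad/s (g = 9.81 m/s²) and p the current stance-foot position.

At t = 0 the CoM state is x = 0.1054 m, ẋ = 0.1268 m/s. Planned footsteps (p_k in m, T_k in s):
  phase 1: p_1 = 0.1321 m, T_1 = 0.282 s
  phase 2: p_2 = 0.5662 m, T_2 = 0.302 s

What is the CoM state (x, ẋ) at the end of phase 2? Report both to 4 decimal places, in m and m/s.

phase 1: p=0.1321, T=0.282, ωT=0.964863, cosh=1.502732, sinh=1.121696; start (x,ẋ)=(0.105400, 0.126800) → end (x,ẋ)=(0.133547, 0.088075)
phase 2: p=0.5662, T=0.302, ωT=1.033293, cosh=1.583069, sinh=1.227236; start (x,ẋ)=(0.133547, 0.088075) → end (x,ẋ)=(-0.087129, -1.677276)

x = -0.0871, ẋ = -1.6773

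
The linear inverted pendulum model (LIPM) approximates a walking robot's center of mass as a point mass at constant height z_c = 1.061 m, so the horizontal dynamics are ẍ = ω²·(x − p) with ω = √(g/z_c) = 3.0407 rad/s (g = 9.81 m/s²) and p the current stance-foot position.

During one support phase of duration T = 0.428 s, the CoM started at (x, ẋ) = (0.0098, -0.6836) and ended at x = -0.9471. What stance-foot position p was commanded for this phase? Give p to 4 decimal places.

ωT = 3.0407·0.428 = 1.301420; cosh(ωT) = 1.973327, sinh(ωT) = 1.701182
x(T) = p + (x₀−p)·cosh(ωT) + (ẋ₀/ω)·sinh(ωT) ⇒ p·(1 − cosh) = x(T) − x₀·cosh − (ẋ₀/ω)·sinh
numerator   = -0.9471 − (0.0098)·1.973327 − (-0.6836/3.0407)·1.701182 = -0.583985
denominator = 1 − 1.973327 = -0.973327
p = -0.583985 / -0.973327 = 0.6000

p = 0.6000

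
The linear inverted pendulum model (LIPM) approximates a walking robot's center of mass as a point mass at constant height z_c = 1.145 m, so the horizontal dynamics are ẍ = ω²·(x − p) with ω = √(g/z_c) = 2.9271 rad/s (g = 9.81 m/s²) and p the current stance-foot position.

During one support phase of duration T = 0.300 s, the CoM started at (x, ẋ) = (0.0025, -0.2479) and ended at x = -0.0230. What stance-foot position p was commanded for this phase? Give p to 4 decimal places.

ωT = 2.9271·0.300 = 0.878130; cosh(ωT) = 1.410977, sinh(ωT) = 0.995418
x(T) = p + (x₀−p)·cosh(ωT) + (ẋ₀/ω)·sinh(ωT) ⇒ p·(1 − cosh) = x(T) − x₀·cosh − (ẋ₀/ω)·sinh
numerator   = -0.0230 − (0.0025)·1.410977 − (-0.2479/2.9271)·0.995418 = 0.057776
denominator = 1 − 1.410977 = -0.410977
p = 0.057776 / -0.410977 = -0.1406

p = -0.1406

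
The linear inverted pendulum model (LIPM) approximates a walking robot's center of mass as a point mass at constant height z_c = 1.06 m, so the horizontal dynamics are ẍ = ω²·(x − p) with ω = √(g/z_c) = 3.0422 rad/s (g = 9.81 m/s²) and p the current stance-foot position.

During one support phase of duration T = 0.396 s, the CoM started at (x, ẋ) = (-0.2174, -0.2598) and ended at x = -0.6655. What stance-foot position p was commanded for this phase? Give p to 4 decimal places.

p = 0.1720

ωT = 3.0422·0.396 = 1.204711; cosh(ωT) = 1.817787, sinh(ωT) = 1.518008
x(T) = p + (x₀−p)·cosh(ωT) + (ẋ₀/ω)·sinh(ωT) ⇒ p·(1 − cosh) = x(T) − x₀·cosh − (ẋ₀/ω)·sinh
numerator   = -0.6655 − (-0.2174)·1.817787 − (-0.2598/3.0422)·1.518008 = -0.140677
denominator = 1 − 1.817787 = -0.817787
p = -0.140677 / -0.817787 = 0.1720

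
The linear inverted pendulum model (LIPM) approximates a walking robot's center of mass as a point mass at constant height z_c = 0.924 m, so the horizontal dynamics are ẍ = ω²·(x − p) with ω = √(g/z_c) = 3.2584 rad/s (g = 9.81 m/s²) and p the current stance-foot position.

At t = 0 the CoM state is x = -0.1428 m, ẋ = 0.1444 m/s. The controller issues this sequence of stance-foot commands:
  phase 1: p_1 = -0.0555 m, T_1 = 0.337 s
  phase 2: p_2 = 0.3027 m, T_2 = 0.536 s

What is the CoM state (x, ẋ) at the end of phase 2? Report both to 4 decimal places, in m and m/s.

x = -1.1289, ẋ = -4.4364

phase 1: p=-0.0555, T=0.337, ωT=1.098081, cosh=1.665958, sinh=1.332448; start (x,ẋ)=(-0.142800, 0.144400) → end (x,ẋ)=(-0.141889, -0.138461)
phase 2: p=0.3027, T=0.536, ωT=1.746502, cosh=2.954447, sinh=2.780064; start (x,ẋ)=(-0.141889, -0.138461) → end (x,ẋ)=(-1.128950, -4.436414)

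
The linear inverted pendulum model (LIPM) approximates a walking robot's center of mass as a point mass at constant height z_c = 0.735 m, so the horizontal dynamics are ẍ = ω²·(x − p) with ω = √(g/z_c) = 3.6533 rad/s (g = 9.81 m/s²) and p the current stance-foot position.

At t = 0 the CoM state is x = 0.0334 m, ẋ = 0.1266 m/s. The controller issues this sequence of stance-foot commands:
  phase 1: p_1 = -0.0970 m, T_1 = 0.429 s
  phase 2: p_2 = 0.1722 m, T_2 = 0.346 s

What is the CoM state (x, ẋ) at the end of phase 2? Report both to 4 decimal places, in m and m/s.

phase 1: p=-0.0970, T=0.429, ωT=1.567266, cosh=2.501069, sinh=2.292454; start (x,ẋ)=(0.033400, 0.126600) → end (x,ẋ)=(0.308581, 1.408738)
phase 2: p=0.1722, T=0.346, ωT=1.264042, cosh=1.911105, sinh=1.628595; start (x,ẋ)=(0.308581, 1.408738) → end (x,ẋ)=(1.060836, 3.503680)

x = 1.0608, ẋ = 3.5037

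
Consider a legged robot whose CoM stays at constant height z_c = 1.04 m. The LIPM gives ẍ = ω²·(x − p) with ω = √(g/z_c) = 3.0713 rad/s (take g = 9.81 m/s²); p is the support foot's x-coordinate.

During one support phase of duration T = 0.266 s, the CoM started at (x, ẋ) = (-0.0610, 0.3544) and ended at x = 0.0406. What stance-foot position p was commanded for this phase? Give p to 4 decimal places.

ωT = 3.0713·0.266 = 0.816966; cosh(ωT) = 1.352696, sinh(ωT) = 0.910926
x(T) = p + (x₀−p)·cosh(ωT) + (ẋ₀/ω)·sinh(ωT) ⇒ p·(1 − cosh) = x(T) − x₀·cosh − (ẋ₀/ω)·sinh
numerator   = 0.0406 − (-0.0610)·1.352696 − (0.3544/3.0713)·0.910926 = 0.018002
denominator = 1 − 1.352696 = -0.352696
p = 0.018002 / -0.352696 = -0.0510

p = -0.0510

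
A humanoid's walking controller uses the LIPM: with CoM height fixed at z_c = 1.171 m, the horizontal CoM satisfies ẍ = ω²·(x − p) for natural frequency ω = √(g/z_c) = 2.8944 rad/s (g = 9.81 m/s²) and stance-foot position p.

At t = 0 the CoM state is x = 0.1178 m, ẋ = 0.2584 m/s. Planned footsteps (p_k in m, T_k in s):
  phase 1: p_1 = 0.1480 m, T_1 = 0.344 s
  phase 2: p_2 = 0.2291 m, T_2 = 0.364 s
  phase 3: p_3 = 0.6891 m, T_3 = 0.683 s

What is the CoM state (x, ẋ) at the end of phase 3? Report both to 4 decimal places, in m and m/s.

x = -0.1907, ẋ = -2.3445

phase 1: p=0.1480, T=0.344, ωT=0.995674, cosh=1.538011, sinh=1.168536; start (x,ẋ)=(0.117800, 0.258400) → end (x,ẋ)=(0.205874, 0.295279)
phase 2: p=0.2291, T=0.364, ωT=1.053562, cosh=1.608270, sinh=1.259577; start (x,ẋ)=(0.205874, 0.295279) → end (x,ẋ)=(0.320245, 0.390214)
phase 3: p=0.6891, T=0.683, ωT=1.976875, cosh=3.679324, sinh=3.540822; start (x,ẋ)=(0.320245, 0.390214) → end (x,ẋ)=(-0.190674, -2.344506)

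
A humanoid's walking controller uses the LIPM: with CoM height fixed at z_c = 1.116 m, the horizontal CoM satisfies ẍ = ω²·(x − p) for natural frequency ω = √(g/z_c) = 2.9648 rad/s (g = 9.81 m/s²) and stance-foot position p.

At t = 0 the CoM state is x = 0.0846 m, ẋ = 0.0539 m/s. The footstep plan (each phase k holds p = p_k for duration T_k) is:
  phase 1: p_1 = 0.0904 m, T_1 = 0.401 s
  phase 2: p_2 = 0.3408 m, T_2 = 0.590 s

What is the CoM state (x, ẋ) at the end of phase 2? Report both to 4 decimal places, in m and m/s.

x = -0.2847, ẋ = -1.7215

phase 1: p=0.0904, T=0.401, ωT=1.188885, cosh=1.793989, sinh=1.489428; start (x,ẋ)=(0.084600, 0.053900) → end (x,ẋ)=(0.107073, 0.071084)
phase 2: p=0.3408, T=0.590, ωT=1.749232, cosh=2.962046, sinh=2.788139; start (x,ẋ)=(0.107073, 0.071084) → end (x,ẋ)=(-0.284663, -1.721500)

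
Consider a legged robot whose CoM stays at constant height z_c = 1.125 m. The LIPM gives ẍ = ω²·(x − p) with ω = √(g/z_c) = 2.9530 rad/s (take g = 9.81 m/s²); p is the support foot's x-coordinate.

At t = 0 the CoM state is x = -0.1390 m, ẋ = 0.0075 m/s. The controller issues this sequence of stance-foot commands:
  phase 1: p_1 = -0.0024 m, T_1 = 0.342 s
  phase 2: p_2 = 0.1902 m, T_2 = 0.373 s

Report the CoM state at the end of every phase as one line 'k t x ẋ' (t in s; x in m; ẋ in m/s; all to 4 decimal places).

1 0.3420 -0.2118 -0.4686
2 0.7150 -0.6936 -2.3711

phase 1: p=-0.0024, T=0.342, ωT=1.009926, cosh=1.554822, sinh=1.190576; start (x,ẋ)=(-0.139000, 0.007500) → end (x,ẋ)=(-0.211765, -0.468593)
phase 2: p=0.1902, T=0.373, ωT=1.101469, cosh=1.670482, sinh=1.338100; start (x,ẋ)=(-0.211765, -0.468593) → end (x,ẋ)=(-0.693610, -2.371104)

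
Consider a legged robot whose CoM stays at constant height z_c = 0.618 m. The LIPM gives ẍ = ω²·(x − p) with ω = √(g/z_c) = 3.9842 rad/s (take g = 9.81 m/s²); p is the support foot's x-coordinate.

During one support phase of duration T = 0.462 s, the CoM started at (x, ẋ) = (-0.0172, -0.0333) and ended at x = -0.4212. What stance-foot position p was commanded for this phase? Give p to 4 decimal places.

p = 0.1525

ωT = 3.9842·0.462 = 1.840700; cosh(ωT) = 3.229828, sinh(ωT) = 3.071122
x(T) = p + (x₀−p)·cosh(ωT) + (ẋ₀/ω)·sinh(ωT) ⇒ p·(1 − cosh) = x(T) − x₀·cosh − (ẋ₀/ω)·sinh
numerator   = -0.4212 − (-0.0172)·3.229828 − (-0.0333/3.9842)·3.071122 = -0.339978
denominator = 1 − 3.229828 = -2.229828
p = -0.339978 / -2.229828 = 0.1525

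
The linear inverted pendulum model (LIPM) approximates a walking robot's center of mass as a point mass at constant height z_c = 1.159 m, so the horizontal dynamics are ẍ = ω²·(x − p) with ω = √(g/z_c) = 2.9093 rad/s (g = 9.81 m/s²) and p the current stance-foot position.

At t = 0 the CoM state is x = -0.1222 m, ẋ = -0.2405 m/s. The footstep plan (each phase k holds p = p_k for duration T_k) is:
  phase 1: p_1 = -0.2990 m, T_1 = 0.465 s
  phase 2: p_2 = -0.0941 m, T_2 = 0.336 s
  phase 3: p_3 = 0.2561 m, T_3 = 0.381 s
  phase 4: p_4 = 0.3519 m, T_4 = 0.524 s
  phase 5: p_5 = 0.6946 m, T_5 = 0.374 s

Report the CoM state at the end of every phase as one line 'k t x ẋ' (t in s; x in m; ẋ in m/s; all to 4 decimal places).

phase 1: p=-0.2990, T=0.465, ωT=1.352825, cosh=2.063423, sinh=1.804914; start (x,ẋ)=(-0.122200, -0.240500) → end (x,ẋ)=(-0.083392, 0.432130)
phase 2: p=-0.0941, T=0.336, ωT=0.977525, cosh=1.517055, sinh=1.140814; start (x,ẋ)=(-0.083392, 0.432130) → end (x,ẋ)=(0.091595, 0.691105)
phase 3: p=0.2561, T=0.381, ωT=1.108443, cosh=1.679855, sinh=1.349783; start (x,ẋ)=(0.091595, 0.691105) → end (x,ẋ)=(0.300396, 0.514957)
phase 4: p=0.3519, T=0.524, ωT=1.524473, cosh=2.405230, sinh=2.187494; start (x,ẋ)=(0.300396, 0.514957) → end (x,ẋ)=(0.615216, 0.910816)
phase 5: p=0.6946, T=0.374, ωT=1.088078, cosh=1.652713, sinh=1.315850; start (x,ẋ)=(0.615216, 0.910816) → end (x,ẋ)=(0.975355, 1.201421)

1 0.4650 -0.0834 0.4321
2 0.8010 0.0916 0.6911
3 1.1820 0.3004 0.5150
4 1.7060 0.6152 0.9108
5 2.0800 0.9754 1.2014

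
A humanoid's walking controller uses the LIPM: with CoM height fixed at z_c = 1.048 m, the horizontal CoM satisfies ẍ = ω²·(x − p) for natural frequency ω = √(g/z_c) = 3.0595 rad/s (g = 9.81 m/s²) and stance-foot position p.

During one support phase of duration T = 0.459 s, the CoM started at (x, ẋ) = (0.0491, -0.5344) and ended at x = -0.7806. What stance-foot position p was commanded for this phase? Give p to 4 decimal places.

ωT = 3.0595·0.459 = 1.404311; cosh(ωT) = 2.159127, sinh(ωT) = 1.913591
x(T) = p + (x₀−p)·cosh(ωT) + (ẋ₀/ω)·sinh(ωT) ⇒ p·(1 − cosh) = x(T) − x₀·cosh − (ẋ₀/ω)·sinh
numerator   = -0.7806 − (0.0491)·2.159127 − (-0.5344/3.0595)·1.913591 = -0.552368
denominator = 1 − 2.159127 = -1.159127
p = -0.552368 / -1.159127 = 0.4765

p = 0.4765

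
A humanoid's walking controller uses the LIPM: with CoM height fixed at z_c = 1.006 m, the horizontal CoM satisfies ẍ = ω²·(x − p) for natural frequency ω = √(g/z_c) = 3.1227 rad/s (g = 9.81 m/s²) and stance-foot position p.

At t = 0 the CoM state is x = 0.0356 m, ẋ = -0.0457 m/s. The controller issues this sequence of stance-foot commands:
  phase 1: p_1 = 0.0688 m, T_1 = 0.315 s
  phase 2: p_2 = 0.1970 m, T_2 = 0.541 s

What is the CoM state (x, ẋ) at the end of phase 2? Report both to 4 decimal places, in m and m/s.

x = -0.5091, ẋ = -2.1269

phase 1: p=0.0688, T=0.315, ωT=0.983650, cosh=1.524072, sinh=1.150129; start (x,ẋ)=(0.035600, -0.045700) → end (x,ẋ)=(0.001369, -0.188888)
phase 2: p=0.1970, T=0.541, ωT=1.689381, cosh=2.800380, sinh=2.615746; start (x,ẋ)=(0.001369, -0.188888) → end (x,ẋ)=(-0.509064, -2.126910)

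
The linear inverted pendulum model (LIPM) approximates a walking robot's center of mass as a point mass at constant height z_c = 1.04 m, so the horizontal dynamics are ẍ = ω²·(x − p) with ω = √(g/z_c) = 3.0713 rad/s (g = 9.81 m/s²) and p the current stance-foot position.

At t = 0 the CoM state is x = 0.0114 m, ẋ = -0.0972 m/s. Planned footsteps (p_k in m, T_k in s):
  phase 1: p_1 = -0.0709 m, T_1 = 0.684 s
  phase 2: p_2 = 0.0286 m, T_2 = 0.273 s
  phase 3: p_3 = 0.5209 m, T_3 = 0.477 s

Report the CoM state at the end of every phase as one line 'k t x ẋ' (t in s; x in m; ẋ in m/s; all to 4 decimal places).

phase 1: p=-0.0709, T=0.684, ωT=2.100769, cosh=4.147408, sinh=4.025046; start (x,ẋ)=(0.011400, -0.097200) → end (x,ẋ)=(0.143048, 0.614275)
phase 2: p=0.0286, T=0.273, ωT=0.838465, cosh=1.372594, sinh=0.940220; start (x,ẋ)=(0.143048, 0.614275) → end (x,ẋ)=(0.373739, 1.173640)
phase 3: p=0.5209, T=0.477, ωT=1.465010, cosh=2.279331, sinh=2.048256; start (x,ẋ)=(0.373739, 1.173640) → end (x,ẋ)=(0.968173, 1.749351)

1 0.6840 0.1430 0.6143
2 0.9570 0.3737 1.1736
3 1.4340 0.9682 1.7494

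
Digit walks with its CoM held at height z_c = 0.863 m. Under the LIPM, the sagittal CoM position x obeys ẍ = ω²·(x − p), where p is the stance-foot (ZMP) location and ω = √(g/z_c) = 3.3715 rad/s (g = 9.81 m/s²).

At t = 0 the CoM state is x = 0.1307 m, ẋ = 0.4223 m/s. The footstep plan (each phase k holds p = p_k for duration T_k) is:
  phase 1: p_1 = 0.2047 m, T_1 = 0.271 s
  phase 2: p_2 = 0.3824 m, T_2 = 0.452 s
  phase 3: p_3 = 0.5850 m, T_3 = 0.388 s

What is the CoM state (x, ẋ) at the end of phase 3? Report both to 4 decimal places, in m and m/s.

phase 1: p=0.2047, T=0.271, ωT=0.913677, cosh=1.447260, sinh=1.046213; start (x,ẋ)=(0.130700, 0.422300) → end (x,ẋ)=(0.228647, 0.350157)
phase 2: p=0.3824, T=0.452, ωT=1.523918, cosh=2.404015, sinh=2.186159; start (x,ẋ)=(0.228647, 0.350157) → end (x,ẋ)=(0.239826, -0.291474)
phase 3: p=0.5850, T=0.388, ωT=1.308142, cosh=1.984808, sinh=1.714486; start (x,ẋ)=(0.239826, -0.291474) → end (x,ẋ)=(-0.248326, -2.573763)

x = -0.2483, ẋ = -2.5738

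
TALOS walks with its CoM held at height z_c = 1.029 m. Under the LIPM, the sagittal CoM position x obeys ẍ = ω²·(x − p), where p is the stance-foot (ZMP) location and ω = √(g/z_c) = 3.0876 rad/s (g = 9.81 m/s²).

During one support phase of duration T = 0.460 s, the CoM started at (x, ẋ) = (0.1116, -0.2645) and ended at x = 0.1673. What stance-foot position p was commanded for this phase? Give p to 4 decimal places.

p = -0.0755

ωT = 3.0876·0.460 = 1.420296; cosh(ωT) = 2.189994, sinh(ωT) = 1.948351
x(T) = p + (x₀−p)·cosh(ωT) + (ẋ₀/ω)·sinh(ωT) ⇒ p·(1 − cosh) = x(T) − x₀·cosh − (ẋ₀/ω)·sinh
numerator   = 0.1673 − (0.1116)·2.189994 − (-0.2645/3.0876)·1.948351 = 0.089803
denominator = 1 − 2.189994 = -1.189994
p = 0.089803 / -1.189994 = -0.0755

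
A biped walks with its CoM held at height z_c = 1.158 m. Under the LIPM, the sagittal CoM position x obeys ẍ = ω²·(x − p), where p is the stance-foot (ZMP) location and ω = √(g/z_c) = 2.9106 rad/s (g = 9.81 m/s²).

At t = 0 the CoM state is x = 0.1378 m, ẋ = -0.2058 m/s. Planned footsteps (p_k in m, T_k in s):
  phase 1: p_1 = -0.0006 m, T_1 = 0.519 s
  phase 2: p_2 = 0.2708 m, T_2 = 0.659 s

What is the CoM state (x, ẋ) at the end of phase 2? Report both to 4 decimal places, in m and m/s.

x = 0.3741, ẋ = 0.3970

phase 1: p=-0.0006, T=0.519, ωT=1.510601, cosh=2.375116, sinh=2.154338; start (x,ẋ)=(0.137800, -0.205800) → end (x,ẋ)=(0.175789, 0.379027)
phase 2: p=0.2708, T=0.659, ωT=1.918085, cosh=3.477400, sinh=3.330512; start (x,ẋ)=(0.175789, 0.379027) → end (x,ẋ)=(0.374118, 0.397012)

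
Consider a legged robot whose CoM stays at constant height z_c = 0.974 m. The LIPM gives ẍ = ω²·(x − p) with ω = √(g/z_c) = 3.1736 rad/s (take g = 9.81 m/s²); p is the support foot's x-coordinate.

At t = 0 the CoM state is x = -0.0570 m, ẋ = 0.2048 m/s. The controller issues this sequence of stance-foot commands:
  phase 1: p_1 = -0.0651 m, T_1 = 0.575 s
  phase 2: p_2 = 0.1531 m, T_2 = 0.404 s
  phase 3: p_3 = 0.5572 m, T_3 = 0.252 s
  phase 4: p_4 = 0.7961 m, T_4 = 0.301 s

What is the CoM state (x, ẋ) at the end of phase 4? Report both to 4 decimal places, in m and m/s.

x = 1.6513, ẋ = 3.2622

phase 1: p=-0.0651, T=0.575, ωT=1.824820, cosh=3.181463, sinh=3.020216; start (x,ẋ)=(-0.057000, 0.204800) → end (x,ẋ)=(0.155572, 0.729202)
phase 2: p=0.1531, T=0.404, ωT=1.282134, cosh=1.940885, sinh=1.663440; start (x,ẋ)=(0.155572, 0.729202) → end (x,ẋ)=(0.540108, 1.428344)
phase 3: p=0.5572, T=0.252, ωT=0.799747, cosh=1.337210, sinh=0.887768; start (x,ẋ)=(0.540108, 1.428344) → end (x,ẋ)=(0.933902, 1.861840)
phase 4: p=0.7961, T=0.301, ωT=0.955254, cosh=1.492022, sinh=1.107308; start (x,ẋ)=(0.933902, 1.861840) → end (x,ẋ)=(1.651323, 3.262165)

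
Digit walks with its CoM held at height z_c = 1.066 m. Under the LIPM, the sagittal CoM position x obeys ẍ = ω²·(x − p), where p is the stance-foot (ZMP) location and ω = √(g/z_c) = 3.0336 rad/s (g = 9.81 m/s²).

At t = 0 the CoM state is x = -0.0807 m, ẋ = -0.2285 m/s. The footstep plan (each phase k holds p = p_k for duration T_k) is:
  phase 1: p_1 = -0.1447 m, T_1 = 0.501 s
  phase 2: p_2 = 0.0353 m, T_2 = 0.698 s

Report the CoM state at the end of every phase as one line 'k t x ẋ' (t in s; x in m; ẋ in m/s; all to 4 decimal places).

1 0.5010 -0.1553 -0.1247
2 1.1990 -0.9367 -2.8940

phase 1: p=-0.1447, T=0.501, ωT=1.519834, cosh=2.395106, sinh=2.176358; start (x,ẋ)=(-0.080700, -0.228500) → end (x,ẋ)=(-0.155343, -0.124741)
phase 2: p=0.0353, T=0.698, ωT=2.117453, cosh=4.215141, sinh=4.094803; start (x,ẋ)=(-0.155343, -0.124741) → end (x,ẋ)=(-0.936665, -2.893969)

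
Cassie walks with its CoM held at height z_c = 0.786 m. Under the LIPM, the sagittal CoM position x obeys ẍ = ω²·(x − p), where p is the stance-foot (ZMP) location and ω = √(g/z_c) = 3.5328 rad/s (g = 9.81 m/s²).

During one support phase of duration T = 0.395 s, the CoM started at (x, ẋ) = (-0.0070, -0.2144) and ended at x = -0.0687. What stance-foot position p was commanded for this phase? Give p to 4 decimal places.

ωT = 3.5328·0.395 = 1.395456; cosh(ωT) = 2.142267, sinh(ωT) = 1.894547
x(T) = p + (x₀−p)·cosh(ωT) + (ẋ₀/ω)·sinh(ωT) ⇒ p·(1 − cosh) = x(T) − x₀·cosh − (ẋ₀/ω)·sinh
numerator   = -0.0687 − (-0.0070)·2.142267 − (-0.2144/3.5328)·1.894547 = 0.061273
denominator = 1 − 2.142267 = -1.142267
p = 0.061273 / -1.142267 = -0.0536

p = -0.0536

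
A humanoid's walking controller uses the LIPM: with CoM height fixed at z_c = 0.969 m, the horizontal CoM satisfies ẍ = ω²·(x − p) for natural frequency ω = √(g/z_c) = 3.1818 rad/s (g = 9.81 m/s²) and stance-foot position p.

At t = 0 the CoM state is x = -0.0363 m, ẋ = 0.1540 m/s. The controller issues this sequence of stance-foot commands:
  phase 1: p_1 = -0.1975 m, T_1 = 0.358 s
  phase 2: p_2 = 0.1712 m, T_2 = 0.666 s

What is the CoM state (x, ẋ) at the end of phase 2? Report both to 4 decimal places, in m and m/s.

x = 1.3418, ẋ = 3.8517

phase 1: p=-0.1975, T=0.358, ωT=1.139084, cosh=1.722009, sinh=1.401897; start (x,ẋ)=(-0.036300, 0.154000) → end (x,ẋ)=(0.147940, 0.984231)
phase 2: p=0.1712, T=0.666, ωT=2.119079, cosh=4.221804, sinh=4.101662; start (x,ẋ)=(0.147940, 0.984231) → end (x,ẋ)=(1.341775, 3.851675)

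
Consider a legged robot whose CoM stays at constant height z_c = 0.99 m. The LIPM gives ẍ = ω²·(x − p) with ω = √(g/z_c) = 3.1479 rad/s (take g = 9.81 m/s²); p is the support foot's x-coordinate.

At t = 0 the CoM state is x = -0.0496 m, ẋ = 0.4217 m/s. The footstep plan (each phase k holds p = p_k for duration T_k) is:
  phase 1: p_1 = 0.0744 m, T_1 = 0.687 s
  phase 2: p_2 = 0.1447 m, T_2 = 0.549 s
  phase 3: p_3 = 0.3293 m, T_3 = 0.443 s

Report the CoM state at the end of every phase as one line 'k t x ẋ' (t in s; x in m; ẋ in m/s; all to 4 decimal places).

1 0.6870 0.1029 0.1830
2 1.2360 0.1817 0.1725
3 1.6790 0.1171 -0.5099

phase 1: p=0.0744, T=0.687, ωT=2.162607, cosh=4.404400, sinh=4.289375; start (x,ẋ)=(-0.049600, 0.421700) → end (x,ẋ)=(0.102869, 0.183022)
phase 2: p=0.1447, T=0.549, ωT=1.728197, cosh=2.904049, sinh=2.726445; start (x,ẋ)=(0.102869, 0.183022) → end (x,ẋ)=(0.181740, 0.172489)
phase 3: p=0.3293, T=0.443, ωT=1.394520, cosh=2.140495, sinh=1.892542; start (x,ẋ)=(0.181740, 0.172489) → end (x,ẋ)=(0.117149, -0.509884)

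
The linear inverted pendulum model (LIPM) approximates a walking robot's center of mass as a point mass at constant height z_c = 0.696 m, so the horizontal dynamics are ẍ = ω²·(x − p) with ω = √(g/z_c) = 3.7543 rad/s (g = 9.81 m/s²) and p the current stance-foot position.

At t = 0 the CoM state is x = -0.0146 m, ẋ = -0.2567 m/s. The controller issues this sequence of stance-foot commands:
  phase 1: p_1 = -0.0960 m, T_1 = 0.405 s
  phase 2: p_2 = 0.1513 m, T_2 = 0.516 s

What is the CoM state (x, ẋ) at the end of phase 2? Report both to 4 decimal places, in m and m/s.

x = -0.5155, ẋ = -2.3872

phase 1: p=-0.0960, T=0.405, ωT=1.520492, cosh=2.396539, sinh=2.177934; start (x,ẋ)=(-0.014600, -0.256700) → end (x,ẋ)=(-0.049838, 0.050385)
phase 2: p=0.1513, T=0.516, ωT=1.937219, cosh=3.541764, sinh=3.397660; start (x,ẋ)=(-0.049838, 0.050385) → end (x,ẋ)=(-0.515484, -2.387229)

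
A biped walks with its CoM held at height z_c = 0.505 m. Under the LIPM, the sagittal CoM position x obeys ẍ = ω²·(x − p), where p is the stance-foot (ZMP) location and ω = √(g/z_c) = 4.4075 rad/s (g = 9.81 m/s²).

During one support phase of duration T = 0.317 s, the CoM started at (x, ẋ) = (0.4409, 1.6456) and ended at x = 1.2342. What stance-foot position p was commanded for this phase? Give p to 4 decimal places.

ωT = 4.4075·0.317 = 1.397177; cosh(ωT) = 2.145532, sinh(ωT) = 1.898238
x(T) = p + (x₀−p)·cosh(ωT) + (ẋ₀/ω)·sinh(ωT) ⇒ p·(1 − cosh) = x(T) − x₀·cosh − (ẋ₀/ω)·sinh
numerator   = 1.2342 − (0.4409)·2.145532 − (1.6456/4.4075)·1.898238 = -0.420498
denominator = 1 − 2.145532 = -1.145532
p = -0.420498 / -1.145532 = 0.3671

p = 0.3671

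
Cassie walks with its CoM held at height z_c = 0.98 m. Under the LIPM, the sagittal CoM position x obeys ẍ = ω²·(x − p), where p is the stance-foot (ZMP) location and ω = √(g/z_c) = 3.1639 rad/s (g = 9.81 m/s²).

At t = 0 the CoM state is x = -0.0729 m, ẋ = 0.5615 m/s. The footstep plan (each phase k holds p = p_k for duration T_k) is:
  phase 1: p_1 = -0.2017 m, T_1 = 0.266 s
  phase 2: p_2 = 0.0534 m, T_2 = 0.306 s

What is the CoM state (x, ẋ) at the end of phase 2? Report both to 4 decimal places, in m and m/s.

x = 0.6006, ẋ = 2.0631

phase 1: p=-0.2017, T=0.266, ωT=0.841597, cosh=1.375546, sinh=0.944524; start (x,ẋ)=(-0.072900, 0.561500) → end (x,ẋ)=(0.143096, 1.157272)
phase 2: p=0.0534, T=0.306, ωT=0.968153, cosh=1.506431, sinh=1.126647; start (x,ẋ)=(0.143096, 1.157272) → end (x,ẋ)=(0.600619, 2.063080)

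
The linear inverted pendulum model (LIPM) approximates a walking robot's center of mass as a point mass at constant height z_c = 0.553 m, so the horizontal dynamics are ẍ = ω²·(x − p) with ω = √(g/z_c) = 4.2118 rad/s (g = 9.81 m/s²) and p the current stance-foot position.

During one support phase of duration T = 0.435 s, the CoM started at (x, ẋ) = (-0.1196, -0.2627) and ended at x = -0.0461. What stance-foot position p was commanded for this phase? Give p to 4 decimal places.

p = -0.2391

ωT = 4.2118·0.435 = 1.832133; cosh(ωT) = 3.203635, sinh(ωT) = 3.043563
x(T) = p + (x₀−p)·cosh(ωT) + (ẋ₀/ω)·sinh(ωT) ⇒ p·(1 − cosh) = x(T) − x₀·cosh − (ẋ₀/ω)·sinh
numerator   = -0.0461 − (-0.1196)·3.203635 − (-0.2627/4.2118)·3.043563 = 0.526889
denominator = 1 − 3.203635 = -2.203635
p = 0.526889 / -2.203635 = -0.2391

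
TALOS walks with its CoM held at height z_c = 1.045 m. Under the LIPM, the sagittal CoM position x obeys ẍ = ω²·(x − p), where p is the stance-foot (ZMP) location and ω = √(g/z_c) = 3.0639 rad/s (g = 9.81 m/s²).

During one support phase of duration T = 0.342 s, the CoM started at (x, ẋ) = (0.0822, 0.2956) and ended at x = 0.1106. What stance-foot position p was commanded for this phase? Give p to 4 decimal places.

p = 0.2356

ωT = 3.0639·0.342 = 1.047854; cosh(ωT) = 1.601107, sinh(ωT) = 1.250418
x(T) = p + (x₀−p)·cosh(ωT) + (ẋ₀/ω)·sinh(ωT) ⇒ p·(1 − cosh) = x(T) − x₀·cosh − (ẋ₀/ω)·sinh
numerator   = 0.1106 − (0.0822)·1.601107 − (0.2956/3.0639)·1.250418 = -0.141649
denominator = 1 − 1.601107 = -0.601107
p = -0.141649 / -0.601107 = 0.2356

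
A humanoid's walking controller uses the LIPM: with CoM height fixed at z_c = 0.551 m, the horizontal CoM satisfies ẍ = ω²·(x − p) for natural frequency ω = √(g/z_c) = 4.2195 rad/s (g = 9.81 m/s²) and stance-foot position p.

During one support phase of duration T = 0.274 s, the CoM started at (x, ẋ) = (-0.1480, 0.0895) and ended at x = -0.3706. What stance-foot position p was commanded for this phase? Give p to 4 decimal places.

p = 0.1910

ωT = 4.2195·0.274 = 1.156143; cosh(ωT) = 1.746176, sinh(ωT) = 1.431478
x(T) = p + (x₀−p)·cosh(ωT) + (ẋ₀/ω)·sinh(ωT) ⇒ p·(1 − cosh) = x(T) − x₀·cosh − (ẋ₀/ω)·sinh
numerator   = -0.3706 − (-0.1480)·1.746176 − (0.0895/4.2195)·1.431478 = -0.142529
denominator = 1 − 1.746176 = -0.746176
p = -0.142529 / -0.746176 = 0.1910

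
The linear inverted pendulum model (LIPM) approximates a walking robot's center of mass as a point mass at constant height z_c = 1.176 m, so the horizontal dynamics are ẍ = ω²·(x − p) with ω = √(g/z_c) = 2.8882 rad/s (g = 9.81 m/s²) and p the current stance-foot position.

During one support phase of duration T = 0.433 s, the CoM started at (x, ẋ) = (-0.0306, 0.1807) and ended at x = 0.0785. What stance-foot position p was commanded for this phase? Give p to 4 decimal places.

ωT = 2.8882·0.433 = 1.250591; cosh(ωT) = 1.889370, sinh(ωT) = 1.603035
x(T) = p + (x₀−p)·cosh(ωT) + (ẋ₀/ω)·sinh(ωT) ⇒ p·(1 − cosh) = x(T) − x₀·cosh − (ẋ₀/ω)·sinh
numerator   = 0.0785 − (-0.0306)·1.889370 − (0.1807/2.8882)·1.603035 = 0.036021
denominator = 1 − 1.889370 = -0.889370
p = 0.036021 / -0.889370 = -0.0405

p = -0.0405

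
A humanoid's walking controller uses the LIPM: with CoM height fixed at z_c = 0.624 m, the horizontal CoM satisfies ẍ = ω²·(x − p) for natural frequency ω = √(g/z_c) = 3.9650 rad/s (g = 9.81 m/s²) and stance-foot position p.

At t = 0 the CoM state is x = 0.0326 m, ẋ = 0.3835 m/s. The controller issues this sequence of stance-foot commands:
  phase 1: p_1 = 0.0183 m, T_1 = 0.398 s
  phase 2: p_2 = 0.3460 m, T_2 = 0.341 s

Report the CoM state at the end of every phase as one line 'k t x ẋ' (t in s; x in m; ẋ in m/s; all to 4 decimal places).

1 0.3980 0.2788 1.1002
2 0.7390 0.7078 1.7881

phase 1: p=0.0183, T=0.398, ωT=1.578070, cosh=2.525984, sinh=2.319611; start (x,ẋ)=(0.032600, 0.383500) → end (x,ẋ)=(0.278777, 1.100236)
phase 2: p=0.3460, T=0.341, ωT=1.352065, cosh=2.062052, sinh=1.803347; start (x,ẋ)=(0.278777, 1.100236) → end (x,ẋ)=(0.707789, 1.788084)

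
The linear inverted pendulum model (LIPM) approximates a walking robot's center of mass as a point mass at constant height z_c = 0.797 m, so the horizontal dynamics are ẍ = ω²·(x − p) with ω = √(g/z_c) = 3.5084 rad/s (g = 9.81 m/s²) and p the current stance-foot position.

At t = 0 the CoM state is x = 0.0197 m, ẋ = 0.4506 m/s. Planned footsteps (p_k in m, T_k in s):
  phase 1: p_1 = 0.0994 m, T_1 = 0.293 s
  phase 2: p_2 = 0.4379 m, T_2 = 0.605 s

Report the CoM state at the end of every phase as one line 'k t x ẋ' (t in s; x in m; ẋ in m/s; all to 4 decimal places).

1 0.2930 0.1303 0.3696
2 0.8980 -0.4316 -2.8770

phase 1: p=0.0994, T=0.293, ωT=1.027961, cosh=1.576548, sinh=1.218813; start (x,ẋ)=(0.019700, 0.450600) → end (x,ẋ)=(0.130287, 0.369589)
phase 2: p=0.4379, T=0.605, ωT=2.122582, cosh=4.236199, sinh=4.116477; start (x,ẋ)=(0.130287, 0.369589) → end (x,ẋ)=(-0.431564, -2.876974)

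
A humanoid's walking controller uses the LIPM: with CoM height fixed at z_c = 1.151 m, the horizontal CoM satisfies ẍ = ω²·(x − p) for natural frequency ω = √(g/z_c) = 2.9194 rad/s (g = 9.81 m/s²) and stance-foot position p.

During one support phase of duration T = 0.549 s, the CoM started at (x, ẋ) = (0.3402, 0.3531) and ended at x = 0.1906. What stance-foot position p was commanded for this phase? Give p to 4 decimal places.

ωT = 2.9194·0.549 = 1.602751; cosh(ωT) = 2.584008, sinh(ωT) = 2.382667
x(T) = p + (x₀−p)·cosh(ωT) + (ẋ₀/ω)·sinh(ωT) ⇒ p·(1 − cosh) = x(T) − x₀·cosh − (ẋ₀/ω)·sinh
numerator   = 0.1906 − (0.3402)·2.584008 − (0.3531/2.9194)·2.382667 = -0.976662
denominator = 1 − 2.584008 = -1.584008
p = -0.976662 / -1.584008 = 0.6166

p = 0.6166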